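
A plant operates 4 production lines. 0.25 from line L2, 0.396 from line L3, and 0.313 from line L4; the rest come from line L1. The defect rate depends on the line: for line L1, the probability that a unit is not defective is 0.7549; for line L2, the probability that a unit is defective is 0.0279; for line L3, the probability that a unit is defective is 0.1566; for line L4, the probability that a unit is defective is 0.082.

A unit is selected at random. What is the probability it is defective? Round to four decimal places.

P(L1) = 1 − (0.25 + 0.396 + 0.313) = 0.041.
P(D|L1) = 1 − 0.7549 = 0.2451.
By the law of total probability,
P(D) = P(D|L1)·P(L1) + P(D|L2)·P(L2) + P(D|L3)·P(L3) + P(D|L4)·P(L4)
      = 0.2451·0.041 + 0.0279·0.25 + 0.1566·0.396 + 0.082·0.313
      = 0.0100491 + 0.006975 + 0.0620136 + 0.025666 = 0.1047037

0.1047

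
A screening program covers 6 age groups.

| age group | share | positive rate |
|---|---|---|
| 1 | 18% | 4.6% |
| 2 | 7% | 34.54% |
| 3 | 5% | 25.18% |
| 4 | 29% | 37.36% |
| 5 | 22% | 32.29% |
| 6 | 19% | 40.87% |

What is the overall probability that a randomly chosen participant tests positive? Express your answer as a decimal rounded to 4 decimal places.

P(T) = P(T|1)·P(1) + P(T|2)·P(2) + P(T|3)·P(3) + P(T|4)·P(4) + P(T|5)·P(5) + P(T|6)·P(6)
      = 0.046·0.18 + 0.3454·0.07 + 0.2518·0.05 + 0.3736·0.29 + 0.3229·0.22 + 0.4087·0.19
      = 0.00828 + 0.024178 + 0.01259 + 0.108344 + 0.071038 + 0.077653 = 0.302083

0.3021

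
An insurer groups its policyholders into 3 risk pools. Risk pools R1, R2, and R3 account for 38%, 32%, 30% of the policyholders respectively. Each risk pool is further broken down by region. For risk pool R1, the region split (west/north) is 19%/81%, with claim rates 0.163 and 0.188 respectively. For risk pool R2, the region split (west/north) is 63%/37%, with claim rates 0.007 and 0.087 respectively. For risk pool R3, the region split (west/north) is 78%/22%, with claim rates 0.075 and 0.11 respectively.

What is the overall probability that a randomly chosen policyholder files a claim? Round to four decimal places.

0.1062

P(C|R1) = 0.19·0.163 + 0.81·0.188 = 0.03097 + 0.15228 = 0.18325
P(C|R2) = 0.63·0.007 + 0.37·0.087 = 0.00441 + 0.03219 = 0.0366
P(C|R3) = 0.78·0.075 + 0.22·0.11 = 0.0585 + 0.0242 = 0.0827
Then overall,
P(C) = 0.38·0.18325 + 0.32·0.0366 + 0.3·0.0827
      = 0.069635 + 0.011712 + 0.02481 = 0.106157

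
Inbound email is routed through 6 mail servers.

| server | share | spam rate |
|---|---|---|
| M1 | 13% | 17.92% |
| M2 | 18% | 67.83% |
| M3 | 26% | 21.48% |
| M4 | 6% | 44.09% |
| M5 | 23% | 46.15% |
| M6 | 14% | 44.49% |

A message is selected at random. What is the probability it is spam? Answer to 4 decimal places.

P(S) = P(S|M1)·P(M1) + P(S|M2)·P(M2) + P(S|M3)·P(M3) + P(S|M4)·P(M4) + P(S|M5)·P(M5) + P(S|M6)·P(M6)
      = 0.1792·0.13 + 0.6783·0.18 + 0.2148·0.26 + 0.4409·0.06 + 0.4615·0.23 + 0.4449·0.14
      = 0.023296 + 0.122094 + 0.055848 + 0.026454 + 0.106145 + 0.062286 = 0.396123

P(S) ≈ 0.3961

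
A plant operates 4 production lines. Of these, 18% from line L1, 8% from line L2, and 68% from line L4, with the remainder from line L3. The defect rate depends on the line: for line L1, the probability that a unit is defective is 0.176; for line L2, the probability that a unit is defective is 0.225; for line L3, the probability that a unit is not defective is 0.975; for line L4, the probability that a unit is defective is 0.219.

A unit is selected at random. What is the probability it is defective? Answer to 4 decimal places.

P(L3) = 1 − (0.18 + 0.08 + 0.68) = 0.06.
P(D|L3) = 1 − 0.975 = 0.025.
P(D) = P(D|L1)·P(L1) + P(D|L2)·P(L2) + P(D|L3)·P(L3) + P(D|L4)·P(L4)
      = 0.176·0.18 + 0.225·0.08 + 0.025·0.06 + 0.219·0.68
      = 0.03168 + 0.018 + 0.0015 + 0.14892 = 0.2001

0.2001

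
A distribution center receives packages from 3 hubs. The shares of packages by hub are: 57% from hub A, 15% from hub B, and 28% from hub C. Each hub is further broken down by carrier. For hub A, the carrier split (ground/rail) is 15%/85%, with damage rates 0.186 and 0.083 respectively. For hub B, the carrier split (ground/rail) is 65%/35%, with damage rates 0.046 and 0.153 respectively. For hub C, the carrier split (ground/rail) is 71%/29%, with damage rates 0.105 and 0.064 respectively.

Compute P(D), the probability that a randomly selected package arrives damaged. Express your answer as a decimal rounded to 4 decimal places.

P(D) ≈ 0.0947

P(D|A) = 0.15·0.186 + 0.85·0.083 = 0.0279 + 0.07055 = 0.09845
P(D|B) = 0.65·0.046 + 0.35·0.153 = 0.0299 + 0.05355 = 0.08345
P(D|C) = 0.71·0.105 + 0.29·0.064 = 0.07455 + 0.01856 = 0.09311
By total probability over the outer partition,
P(D) = 0.57·0.09845 + 0.15·0.08345 + 0.28·0.09311
      = 0.0561165 + 0.0125175 + 0.0260708 = 0.0947048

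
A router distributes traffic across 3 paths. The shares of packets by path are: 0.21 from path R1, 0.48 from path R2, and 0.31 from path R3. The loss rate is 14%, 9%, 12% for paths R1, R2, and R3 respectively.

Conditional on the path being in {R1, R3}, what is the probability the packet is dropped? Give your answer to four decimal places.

Let S = {R1, R3}.
P(S) = 0.21 + 0.31 = 0.52.
P(L ∩ S) = 0.14·0.21 + 0.12·0.31 = 0.0294 + 0.0372 = 0.0666.
P(L | S) = 0.0666 / 0.52 = 0.128077…

P(L|S) ≈ 0.1281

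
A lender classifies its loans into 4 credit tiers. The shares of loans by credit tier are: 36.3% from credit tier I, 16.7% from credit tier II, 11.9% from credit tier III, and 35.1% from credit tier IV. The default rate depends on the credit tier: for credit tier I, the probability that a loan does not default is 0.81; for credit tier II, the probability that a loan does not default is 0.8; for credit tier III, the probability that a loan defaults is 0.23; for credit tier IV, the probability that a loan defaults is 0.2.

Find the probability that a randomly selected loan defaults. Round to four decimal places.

0.1999

P(D|I) = 1 − 0.81 = 0.19.
P(D|II) = 1 − 0.8 = 0.2.
P(D) = P(D|I)·P(I) + P(D|II)·P(II) + P(D|III)·P(III) + P(D|IV)·P(IV)
      = 0.19·0.363 + 0.2·0.167 + 0.23·0.119 + 0.2·0.351
      = 0.06897 + 0.0334 + 0.02737 + 0.0702 = 0.19994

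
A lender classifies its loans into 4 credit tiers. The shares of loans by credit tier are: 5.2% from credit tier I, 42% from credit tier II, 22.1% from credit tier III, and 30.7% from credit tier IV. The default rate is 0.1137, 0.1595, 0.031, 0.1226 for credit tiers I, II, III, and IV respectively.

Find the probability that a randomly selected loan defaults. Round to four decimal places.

P(D) = P(D|I)·P(I) + P(D|II)·P(II) + P(D|III)·P(III) + P(D|IV)·P(IV)
      = 0.1137·0.052 + 0.1595·0.42 + 0.031·0.221 + 0.1226·0.307
      = 0.0059124 + 0.06699 + 0.006851 + 0.0376382 = 0.1173916

P(D) ≈ 0.1174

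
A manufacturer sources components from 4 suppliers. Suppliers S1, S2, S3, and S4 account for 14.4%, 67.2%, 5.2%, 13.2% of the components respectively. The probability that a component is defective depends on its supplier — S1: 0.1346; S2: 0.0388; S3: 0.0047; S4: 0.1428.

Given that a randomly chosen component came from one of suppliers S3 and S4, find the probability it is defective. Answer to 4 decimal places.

P(D|S) ≈ 0.1038

Let S = {S3, S4}.
P(S) = 0.052 + 0.132 = 0.184.
P(D ∩ S) = 0.0047·0.052 + 0.1428·0.132 = 0.0002444 + 0.0188496 = 0.019094.
P(D | S) = 0.019094 / 0.184 = 0.103772…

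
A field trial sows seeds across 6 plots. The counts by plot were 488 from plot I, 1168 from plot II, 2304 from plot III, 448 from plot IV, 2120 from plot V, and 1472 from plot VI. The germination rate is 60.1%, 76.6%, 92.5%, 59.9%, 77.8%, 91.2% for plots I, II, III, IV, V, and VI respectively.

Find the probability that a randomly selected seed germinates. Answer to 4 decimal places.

P(G) ≈ 0.8224

Total: 488 + 1168 + 2304 + 448 + 2120 + 1472 = 8000.
P(I) = 488/8000 = 0.061. P(II) = 1168/8000 = 0.146. P(III) = 2304/8000 = 0.288. P(IV) = 448/8000 = 0.056. P(V) = 2120/8000 = 0.265. P(VI) = 1472/8000 = 0.184.
P(G) = P(G|I)·P(I) + P(G|II)·P(II) + P(G|III)·P(III) + P(G|IV)·P(IV) + P(G|V)·P(V) + P(G|VI)·P(VI)
      = 0.601·0.061 + 0.766·0.146 + 0.925·0.288 + 0.599·0.056 + 0.778·0.265 + 0.912·0.184
      = 0.036661 + 0.111836 + 0.2664 + 0.033544 + 0.20617 + 0.167808 = 0.822419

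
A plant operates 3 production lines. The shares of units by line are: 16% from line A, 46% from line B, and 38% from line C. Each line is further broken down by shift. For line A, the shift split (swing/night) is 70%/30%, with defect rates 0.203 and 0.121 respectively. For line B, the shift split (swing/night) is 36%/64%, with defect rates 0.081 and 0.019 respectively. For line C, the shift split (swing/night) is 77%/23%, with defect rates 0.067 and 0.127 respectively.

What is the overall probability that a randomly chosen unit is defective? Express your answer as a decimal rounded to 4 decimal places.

0.0783

P(D|A) = 0.7·0.203 + 0.3·0.121 = 0.1421 + 0.0363 = 0.1784
P(D|B) = 0.36·0.081 + 0.64·0.019 = 0.02916 + 0.01216 = 0.04132
P(D|C) = 0.77·0.067 + 0.23·0.127 = 0.05159 + 0.02921 = 0.0808
Then overall,
P(D) = 0.16·0.1784 + 0.46·0.04132 + 0.38·0.0808
      = 0.028544 + 0.0190072 + 0.030704 = 0.0782552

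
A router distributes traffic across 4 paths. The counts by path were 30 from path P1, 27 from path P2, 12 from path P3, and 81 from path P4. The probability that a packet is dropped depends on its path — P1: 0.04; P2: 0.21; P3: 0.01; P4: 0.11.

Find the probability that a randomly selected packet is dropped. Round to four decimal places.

Total: 30 + 27 + 12 + 81 = 150.
P(P1) = 30/150 = 0.2. P(P2) = 27/150 = 0.18. P(P3) = 12/150 = 0.08. P(P4) = 81/150 = 0.54.
P(L) = P(L|P1)·P(P1) + P(L|P2)·P(P2) + P(L|P3)·P(P3) + P(L|P4)·P(P4)
      = 0.04·0.2 + 0.21·0.18 + 0.01·0.08 + 0.11·0.54
      = 0.008 + 0.0378 + 0.0008 + 0.0594 = 0.106

0.1060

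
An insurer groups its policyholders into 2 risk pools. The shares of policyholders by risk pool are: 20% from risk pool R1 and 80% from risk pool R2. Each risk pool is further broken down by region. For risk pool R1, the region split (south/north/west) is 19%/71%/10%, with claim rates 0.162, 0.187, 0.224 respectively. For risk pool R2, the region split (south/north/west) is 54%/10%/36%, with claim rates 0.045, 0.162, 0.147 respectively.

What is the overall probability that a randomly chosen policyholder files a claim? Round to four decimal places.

0.1119

P(C|R1) = 0.19·0.162 + 0.71·0.187 + 0.1·0.224 = 0.03078 + 0.13277 + 0.0224 = 0.18595
P(C|R2) = 0.54·0.045 + 0.1·0.162 + 0.36·0.147 = 0.0243 + 0.0162 + 0.05292 = 0.09342
By total probability over the outer partition,
P(C) = 0.2·0.18595 + 0.8·0.09342
      = 0.03719 + 0.074736 = 0.111926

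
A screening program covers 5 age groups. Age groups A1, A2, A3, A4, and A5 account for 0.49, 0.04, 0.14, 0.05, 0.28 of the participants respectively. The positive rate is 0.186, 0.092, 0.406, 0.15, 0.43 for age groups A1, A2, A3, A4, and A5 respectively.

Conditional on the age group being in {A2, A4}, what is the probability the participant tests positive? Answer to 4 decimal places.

0.1242

Let S = {A2, A4}.
P(S) = 0.04 + 0.05 = 0.09.
P(T ∩ S) = 0.092·0.04 + 0.15·0.05 = 0.00368 + 0.0075 = 0.01118.
P(T | S) = 0.01118 / 0.09 = 0.124222…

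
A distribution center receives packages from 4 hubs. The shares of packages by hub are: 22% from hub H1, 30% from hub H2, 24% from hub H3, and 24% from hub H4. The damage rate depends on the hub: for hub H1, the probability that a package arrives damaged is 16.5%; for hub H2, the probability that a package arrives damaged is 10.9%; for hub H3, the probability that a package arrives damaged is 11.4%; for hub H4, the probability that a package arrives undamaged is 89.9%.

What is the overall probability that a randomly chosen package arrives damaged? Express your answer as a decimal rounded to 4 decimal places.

P(D|H4) = 1 − 0.899 = 0.101.
By the law of total probability,
P(D) = P(D|H1)·P(H1) + P(D|H2)·P(H2) + P(D|H3)·P(H3) + P(D|H4)·P(H4)
      = 0.165·0.22 + 0.109·0.3 + 0.114·0.24 + 0.101·0.24
      = 0.0363 + 0.0327 + 0.02736 + 0.02424 = 0.1206

P(D) ≈ 0.1206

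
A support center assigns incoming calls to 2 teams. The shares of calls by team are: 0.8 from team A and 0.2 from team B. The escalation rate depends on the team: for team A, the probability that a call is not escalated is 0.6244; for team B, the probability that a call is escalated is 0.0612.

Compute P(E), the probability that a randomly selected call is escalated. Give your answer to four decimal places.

P(E) ≈ 0.3127

P(E|A) = 1 − 0.6244 = 0.3756.
P(E) = P(E|A)·P(A) + P(E|B)·P(B)
      = 0.3756·0.8 + 0.0612·0.2
      = 0.30048 + 0.01224 = 0.31272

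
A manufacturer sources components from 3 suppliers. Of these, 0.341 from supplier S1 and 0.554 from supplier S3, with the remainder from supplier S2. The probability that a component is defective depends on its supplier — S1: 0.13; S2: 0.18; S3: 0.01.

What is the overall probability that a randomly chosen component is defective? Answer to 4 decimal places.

P(D) ≈ 0.0688

P(S2) = 1 − (0.341 + 0.554) = 0.105.
P(D) = P(D|S1)·P(S1) + P(D|S2)·P(S2) + P(D|S3)·P(S3)
      = 0.13·0.341 + 0.18·0.105 + 0.01·0.554
      = 0.04433 + 0.0189 + 0.00554 = 0.06877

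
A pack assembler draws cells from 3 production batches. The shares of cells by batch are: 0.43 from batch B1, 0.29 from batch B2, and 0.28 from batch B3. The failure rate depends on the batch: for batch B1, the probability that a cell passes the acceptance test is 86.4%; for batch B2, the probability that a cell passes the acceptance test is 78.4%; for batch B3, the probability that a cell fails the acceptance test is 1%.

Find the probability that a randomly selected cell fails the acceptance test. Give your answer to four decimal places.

P(F|B1) = 1 − 0.864 = 0.136.
P(F|B2) = 1 − 0.784 = 0.216.
Summing over the partition,
P(F) = P(F|B1)·P(B1) + P(F|B2)·P(B2) + P(F|B3)·P(B3)
      = 0.136·0.43 + 0.216·0.29 + 0.01·0.28
      = 0.05848 + 0.06264 + 0.0028 = 0.12392

0.1239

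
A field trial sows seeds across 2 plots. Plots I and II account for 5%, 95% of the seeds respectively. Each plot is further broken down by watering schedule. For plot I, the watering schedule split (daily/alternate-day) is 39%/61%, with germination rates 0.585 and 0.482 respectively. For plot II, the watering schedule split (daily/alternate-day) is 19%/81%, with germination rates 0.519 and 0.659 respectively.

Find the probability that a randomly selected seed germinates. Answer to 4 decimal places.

P(G) ≈ 0.6269

P(G|I) = 0.39·0.585 + 0.61·0.482 = 0.22815 + 0.29402 = 0.52217
P(G|II) = 0.19·0.519 + 0.81·0.659 = 0.09861 + 0.53379 = 0.6324
Then overall,
P(G) = 0.05·0.52217 + 0.95·0.6324
      = 0.0261085 + 0.60078 = 0.6268885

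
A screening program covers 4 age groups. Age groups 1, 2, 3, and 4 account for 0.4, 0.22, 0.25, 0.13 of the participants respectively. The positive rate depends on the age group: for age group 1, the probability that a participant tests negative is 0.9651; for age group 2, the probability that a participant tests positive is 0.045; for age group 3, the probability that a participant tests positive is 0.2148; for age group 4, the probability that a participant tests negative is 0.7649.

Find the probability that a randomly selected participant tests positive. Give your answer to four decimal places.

0.1081

P(T|1) = 1 − 0.9651 = 0.0349.
P(T|4) = 1 − 0.7649 = 0.2351.
By the law of total probability,
P(T) = P(T|1)·P(1) + P(T|2)·P(2) + P(T|3)·P(3) + P(T|4)·P(4)
      = 0.0349·0.4 + 0.045·0.22 + 0.2148·0.25 + 0.2351·0.13
      = 0.01396 + 0.0099 + 0.0537 + 0.030563 = 0.108123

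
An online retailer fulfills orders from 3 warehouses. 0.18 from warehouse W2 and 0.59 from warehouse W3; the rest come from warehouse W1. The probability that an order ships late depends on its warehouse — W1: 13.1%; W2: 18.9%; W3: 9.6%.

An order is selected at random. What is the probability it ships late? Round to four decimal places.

P(L) ≈ 0.1208

P(W1) = 1 − (0.18 + 0.59) = 0.23.
P(L) = P(L|W1)·P(W1) + P(L|W2)·P(W2) + P(L|W3)·P(W3)
      = 0.131·0.23 + 0.189·0.18 + 0.096·0.59
      = 0.03013 + 0.03402 + 0.05664 = 0.12079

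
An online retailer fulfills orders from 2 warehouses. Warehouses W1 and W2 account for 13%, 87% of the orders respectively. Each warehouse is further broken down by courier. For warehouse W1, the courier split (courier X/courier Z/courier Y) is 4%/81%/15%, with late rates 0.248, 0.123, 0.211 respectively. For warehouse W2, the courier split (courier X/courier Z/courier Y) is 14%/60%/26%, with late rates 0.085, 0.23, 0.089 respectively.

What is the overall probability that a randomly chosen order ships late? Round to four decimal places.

P(L|W1) = 0.04·0.248 + 0.81·0.123 + 0.15·0.211 = 0.00992 + 0.09963 + 0.03165 = 0.1412
P(L|W2) = 0.14·0.085 + 0.6·0.23 + 0.26·0.089 = 0.0119 + 0.138 + 0.02314 = 0.17304
Then overall,
P(L) = 0.13·0.1412 + 0.87·0.17304
      = 0.018356 + 0.1505448 = 0.1689008

P(L) ≈ 0.1689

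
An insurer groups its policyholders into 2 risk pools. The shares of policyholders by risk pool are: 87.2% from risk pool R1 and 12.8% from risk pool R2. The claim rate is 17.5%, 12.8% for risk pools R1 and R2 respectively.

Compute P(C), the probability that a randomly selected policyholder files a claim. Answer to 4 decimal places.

P(C) ≈ 0.1690

Summing over the partition,
P(C) = P(C|R1)·P(R1) + P(C|R2)·P(R2)
      = 0.175·0.872 + 0.128·0.128
      = 0.1526 + 0.016384 = 0.168984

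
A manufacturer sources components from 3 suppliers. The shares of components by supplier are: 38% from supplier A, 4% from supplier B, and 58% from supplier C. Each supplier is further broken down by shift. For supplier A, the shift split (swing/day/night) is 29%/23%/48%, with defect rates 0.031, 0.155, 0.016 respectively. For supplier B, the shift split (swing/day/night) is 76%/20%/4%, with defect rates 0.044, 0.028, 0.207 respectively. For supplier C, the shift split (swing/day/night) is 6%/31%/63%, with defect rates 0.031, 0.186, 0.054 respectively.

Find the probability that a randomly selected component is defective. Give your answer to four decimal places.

P(D|A) = 0.29·0.031 + 0.23·0.155 + 0.48·0.016 = 0.00899 + 0.03565 + 0.00768 = 0.05232
P(D|B) = 0.76·0.044 + 0.2·0.028 + 0.04·0.207 = 0.03344 + 0.0056 + 0.00828 = 0.04732
P(D|C) = 0.06·0.031 + 0.31·0.186 + 0.63·0.054 = 0.00186 + 0.05766 + 0.03402 = 0.09354
Then overall,
P(D) = 0.38·0.05232 + 0.04·0.04732 + 0.58·0.09354
      = 0.0198816 + 0.0018928 + 0.0542532 = 0.0760276

P(D) ≈ 0.0760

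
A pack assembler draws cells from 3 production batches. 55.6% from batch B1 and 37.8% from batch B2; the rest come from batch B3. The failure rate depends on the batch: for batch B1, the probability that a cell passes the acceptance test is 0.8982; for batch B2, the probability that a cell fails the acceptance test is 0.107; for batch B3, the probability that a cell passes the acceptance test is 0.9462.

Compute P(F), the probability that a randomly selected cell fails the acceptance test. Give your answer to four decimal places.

0.1006

P(B3) = 1 − (0.556 + 0.378) = 0.066.
P(F|B1) = 1 − 0.8982 = 0.1018.
P(F|B3) = 1 − 0.9462 = 0.0538.
Summing over the partition,
P(F) = P(F|B1)·P(B1) + P(F|B2)·P(B2) + P(F|B3)·P(B3)
      = 0.1018·0.556 + 0.107·0.378 + 0.0538·0.066
      = 0.0566008 + 0.040446 + 0.0035508 = 0.1005976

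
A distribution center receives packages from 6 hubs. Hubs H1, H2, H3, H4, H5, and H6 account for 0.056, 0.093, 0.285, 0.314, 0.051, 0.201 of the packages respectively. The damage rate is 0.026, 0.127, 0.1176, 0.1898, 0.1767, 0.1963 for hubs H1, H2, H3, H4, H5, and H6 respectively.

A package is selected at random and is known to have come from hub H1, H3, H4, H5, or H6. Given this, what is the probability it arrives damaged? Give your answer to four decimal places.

P(D|S) ≈ 0.1577

Let S = {H1, H3, H4, H5, H6}.
P(S) = 0.056 + 0.285 + 0.314 + 0.051 + 0.201 = 0.907.
P(D ∩ S) = 0.026·0.056 + 0.1176·0.285 + 0.1898·0.314 + 0.1767·0.051 + 0.1963·0.201 = 0.001456 + 0.033516 + 0.0595972 + 0.0090117 + 0.0394563 = 0.1430372.
P(D | S) = 0.1430372 / 0.907 = 0.157704…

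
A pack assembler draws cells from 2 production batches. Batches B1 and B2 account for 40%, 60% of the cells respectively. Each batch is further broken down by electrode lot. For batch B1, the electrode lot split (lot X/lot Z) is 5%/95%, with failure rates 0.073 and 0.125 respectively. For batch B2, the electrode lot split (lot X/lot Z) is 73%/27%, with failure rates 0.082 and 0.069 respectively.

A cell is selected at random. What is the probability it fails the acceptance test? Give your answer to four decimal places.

0.0961

P(F|B1) = 0.05·0.073 + 0.95·0.125 = 0.00365 + 0.11875 = 0.1224
P(F|B2) = 0.73·0.082 + 0.27·0.069 = 0.05986 + 0.01863 = 0.07849
By total probability over the outer partition,
P(F) = 0.4·0.1224 + 0.6·0.07849
      = 0.04896 + 0.047094 = 0.096054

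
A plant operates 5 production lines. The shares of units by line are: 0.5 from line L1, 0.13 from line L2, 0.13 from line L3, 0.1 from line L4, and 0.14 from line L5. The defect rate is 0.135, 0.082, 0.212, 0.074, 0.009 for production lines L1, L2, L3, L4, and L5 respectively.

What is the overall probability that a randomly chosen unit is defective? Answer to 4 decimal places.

Using total probability over the partition,
P(D) = P(D|L1)·P(L1) + P(D|L2)·P(L2) + P(D|L3)·P(L3) + P(D|L4)·P(L4) + P(D|L5)·P(L5)
      = 0.135·0.5 + 0.082·0.13 + 0.212·0.13 + 0.074·0.1 + 0.009·0.14
      = 0.0675 + 0.01066 + 0.02756 + 0.0074 + 0.00126 = 0.11438

P(D) ≈ 0.1144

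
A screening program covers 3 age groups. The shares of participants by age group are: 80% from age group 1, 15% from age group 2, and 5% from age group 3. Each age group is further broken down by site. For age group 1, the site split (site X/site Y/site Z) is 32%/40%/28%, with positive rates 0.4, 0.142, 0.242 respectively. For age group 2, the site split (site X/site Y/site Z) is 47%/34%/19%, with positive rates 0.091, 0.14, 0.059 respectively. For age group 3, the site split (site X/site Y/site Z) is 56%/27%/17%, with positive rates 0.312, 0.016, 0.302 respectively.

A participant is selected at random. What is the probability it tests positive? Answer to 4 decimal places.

P(T) ≈ 0.2288

P(T|1) = 0.32·0.4 + 0.4·0.142 + 0.28·0.242 = 0.128 + 0.0568 + 0.06776 = 0.25256
P(T|2) = 0.47·0.091 + 0.34·0.14 + 0.19·0.059 = 0.04277 + 0.0476 + 0.01121 = 0.10158
P(T|3) = 0.56·0.312 + 0.27·0.016 + 0.17·0.302 = 0.17472 + 0.00432 + 0.05134 = 0.23038
Then overall,
P(T) = 0.8·0.25256 + 0.15·0.10158 + 0.05·0.23038
      = 0.202048 + 0.015237 + 0.011519 = 0.228804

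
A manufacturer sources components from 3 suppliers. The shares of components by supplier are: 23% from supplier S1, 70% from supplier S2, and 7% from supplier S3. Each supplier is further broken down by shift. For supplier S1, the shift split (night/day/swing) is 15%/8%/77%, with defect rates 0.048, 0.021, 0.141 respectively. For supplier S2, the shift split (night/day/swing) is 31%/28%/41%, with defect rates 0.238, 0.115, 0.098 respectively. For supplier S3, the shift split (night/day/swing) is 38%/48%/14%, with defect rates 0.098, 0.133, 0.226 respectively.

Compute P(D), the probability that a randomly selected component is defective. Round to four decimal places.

P(D) ≈ 0.1386

P(D|S1) = 0.15·0.048 + 0.08·0.021 + 0.77·0.141 = 0.0072 + 0.00168 + 0.10857 = 0.11745
P(D|S2) = 0.31·0.238 + 0.28·0.115 + 0.41·0.098 = 0.07378 + 0.0322 + 0.04018 = 0.14616
P(D|S3) = 0.38·0.098 + 0.48·0.133 + 0.14·0.226 = 0.03724 + 0.06384 + 0.03164 = 0.13272
By total probability over the outer partition,
P(D) = 0.23·0.11745 + 0.7·0.14616 + 0.07·0.13272
      = 0.0270135 + 0.102312 + 0.0092904 = 0.1386159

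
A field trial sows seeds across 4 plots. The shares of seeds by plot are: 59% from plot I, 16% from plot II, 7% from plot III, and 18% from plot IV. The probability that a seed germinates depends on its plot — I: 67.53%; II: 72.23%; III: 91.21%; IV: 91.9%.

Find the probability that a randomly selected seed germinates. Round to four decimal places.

0.7433

P(G) = P(G|I)·P(I) + P(G|II)·P(II) + P(G|III)·P(III) + P(G|IV)·P(IV)
      = 0.6753·0.59 + 0.7223·0.16 + 0.9121·0.07 + 0.919·0.18
      = 0.398427 + 0.115568 + 0.063847 + 0.16542 = 0.743262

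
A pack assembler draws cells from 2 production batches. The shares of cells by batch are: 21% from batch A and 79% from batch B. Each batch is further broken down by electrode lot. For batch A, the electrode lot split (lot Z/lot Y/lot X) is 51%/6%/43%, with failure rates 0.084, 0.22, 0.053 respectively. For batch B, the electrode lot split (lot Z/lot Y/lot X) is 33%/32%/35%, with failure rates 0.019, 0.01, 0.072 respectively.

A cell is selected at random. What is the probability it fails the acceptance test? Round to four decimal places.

P(F|A) = 0.51·0.084 + 0.06·0.22 + 0.43·0.053 = 0.04284 + 0.0132 + 0.02279 = 0.07883
P(F|B) = 0.33·0.019 + 0.32·0.01 + 0.35·0.072 = 0.00627 + 0.0032 + 0.0252 = 0.03467
By total probability over the outer partition,
P(F) = 0.21·0.07883 + 0.79·0.03467
      = 0.0165543 + 0.0273893 = 0.0439436

P(F) ≈ 0.0439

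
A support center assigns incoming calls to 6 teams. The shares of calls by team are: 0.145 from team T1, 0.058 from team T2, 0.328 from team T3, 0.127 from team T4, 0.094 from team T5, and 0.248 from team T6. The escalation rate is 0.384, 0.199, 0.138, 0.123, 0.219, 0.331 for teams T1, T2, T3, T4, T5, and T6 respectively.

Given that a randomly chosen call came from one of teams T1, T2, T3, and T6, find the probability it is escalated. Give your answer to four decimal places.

P(E|S) ≈ 0.2498

Let S = {T1, T2, T3, T6}.
P(S) = 0.145 + 0.058 + 0.328 + 0.248 = 0.779.
P(E ∩ S) = 0.384·0.145 + 0.199·0.058 + 0.138·0.328 + 0.331·0.248 = 0.05568 + 0.011542 + 0.045264 + 0.082088 = 0.194574.
P(E | S) = 0.194574 / 0.779 = 0.249774…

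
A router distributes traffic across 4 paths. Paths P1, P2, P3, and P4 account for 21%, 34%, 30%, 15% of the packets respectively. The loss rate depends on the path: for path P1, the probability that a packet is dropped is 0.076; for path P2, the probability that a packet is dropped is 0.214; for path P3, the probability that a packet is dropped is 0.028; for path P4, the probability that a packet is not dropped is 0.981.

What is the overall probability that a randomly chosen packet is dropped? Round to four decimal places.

0.1000

P(L|P4) = 1 − 0.981 = 0.019.
By the law of total probability,
P(L) = P(L|P1)·P(P1) + P(L|P2)·P(P2) + P(L|P3)·P(P3) + P(L|P4)·P(P4)
      = 0.076·0.21 + 0.214·0.34 + 0.028·0.3 + 0.019·0.15
      = 0.01596 + 0.07276 + 0.0084 + 0.00285 = 0.09997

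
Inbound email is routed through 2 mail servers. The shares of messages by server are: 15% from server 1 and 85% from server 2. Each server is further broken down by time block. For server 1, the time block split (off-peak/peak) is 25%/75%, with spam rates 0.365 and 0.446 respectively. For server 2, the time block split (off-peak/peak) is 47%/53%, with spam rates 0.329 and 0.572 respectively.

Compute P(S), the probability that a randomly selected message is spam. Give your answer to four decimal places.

P(S) ≈ 0.4530

P(S|1) = 0.25·0.365 + 0.75·0.446 = 0.09125 + 0.3345 = 0.42575
P(S|2) = 0.47·0.329 + 0.53·0.572 = 0.15463 + 0.30316 = 0.45779
By total probability over the outer partition,
P(S) = 0.15·0.42575 + 0.85·0.45779
      = 0.0638625 + 0.3891215 = 0.452984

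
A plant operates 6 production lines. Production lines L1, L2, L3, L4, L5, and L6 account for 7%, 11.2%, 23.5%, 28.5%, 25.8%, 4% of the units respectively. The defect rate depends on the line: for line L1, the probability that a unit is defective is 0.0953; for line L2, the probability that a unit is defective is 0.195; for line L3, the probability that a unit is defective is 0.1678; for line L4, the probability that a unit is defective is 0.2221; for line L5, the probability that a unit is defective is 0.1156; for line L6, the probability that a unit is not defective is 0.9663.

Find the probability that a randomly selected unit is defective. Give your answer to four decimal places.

P(D|L6) = 1 − 0.9663 = 0.0337.
Summing over the partition,
P(D) = P(D|L1)·P(L1) + P(D|L2)·P(L2) + P(D|L3)·P(L3) + P(D|L4)·P(L4) + P(D|L5)·P(L5) + P(D|L6)·P(L6)
      = 0.0953·0.07 + 0.195·0.112 + 0.1678·0.235 + 0.2221·0.285 + 0.1156·0.258 + 0.0337·0.04
      = 0.006671 + 0.02184 + 0.039433 + 0.0632985 + 0.0298248 + 0.001348 = 0.1624153

0.1624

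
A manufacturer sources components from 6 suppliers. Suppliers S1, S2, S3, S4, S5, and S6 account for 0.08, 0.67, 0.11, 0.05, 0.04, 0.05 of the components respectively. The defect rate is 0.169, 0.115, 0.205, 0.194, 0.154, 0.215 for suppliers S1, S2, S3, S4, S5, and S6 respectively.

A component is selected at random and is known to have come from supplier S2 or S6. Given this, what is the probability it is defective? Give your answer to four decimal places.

0.1219

Let S = {S2, S6}.
P(S) = 0.67 + 0.05 = 0.72.
P(D ∩ S) = 0.115·0.67 + 0.215·0.05 = 0.07705 + 0.01075 = 0.0878.
P(D | S) = 0.0878 / 0.72 = 0.121944…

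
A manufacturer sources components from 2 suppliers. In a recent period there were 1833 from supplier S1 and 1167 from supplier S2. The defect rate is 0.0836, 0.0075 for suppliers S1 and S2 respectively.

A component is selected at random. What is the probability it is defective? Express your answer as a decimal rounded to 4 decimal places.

Total: 1833 + 1167 = 3000.
P(S1) = 1833/3000 = 0.611. P(S2) = 1167/3000 = 0.389.
P(D) = P(D|S1)·P(S1) + P(D|S2)·P(S2)
      = 0.0836·0.611 + 0.0075·0.389
      = 0.0510796 + 0.0029175 = 0.0539971

P(D) ≈ 0.0540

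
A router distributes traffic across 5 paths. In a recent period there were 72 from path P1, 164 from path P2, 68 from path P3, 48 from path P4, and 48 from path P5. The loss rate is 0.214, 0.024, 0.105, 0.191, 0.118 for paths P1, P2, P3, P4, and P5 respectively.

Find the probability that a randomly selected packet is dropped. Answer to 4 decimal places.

P(L) ≈ 0.1033

Total: 72 + 164 + 68 + 48 + 48 = 400.
P(P1) = 72/400 = 0.18. P(P2) = 164/400 = 0.41. P(P3) = 68/400 = 0.17. P(P4) = 48/400 = 0.12. P(P5) = 48/400 = 0.12.
P(L) = P(L|P1)·P(P1) + P(L|P2)·P(P2) + P(L|P3)·P(P3) + P(L|P4)·P(P4) + P(L|P5)·P(P5)
      = 0.214·0.18 + 0.024·0.41 + 0.105·0.17 + 0.191·0.12 + 0.118·0.12
      = 0.03852 + 0.00984 + 0.01785 + 0.02292 + 0.01416 = 0.10329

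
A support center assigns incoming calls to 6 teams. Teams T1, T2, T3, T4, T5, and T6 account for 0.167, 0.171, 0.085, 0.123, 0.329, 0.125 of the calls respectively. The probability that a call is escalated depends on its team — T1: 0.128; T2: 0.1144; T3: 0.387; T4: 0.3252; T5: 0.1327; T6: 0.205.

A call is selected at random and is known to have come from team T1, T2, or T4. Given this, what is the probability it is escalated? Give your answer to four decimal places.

Let S = {T1, T2, T4}.
P(S) = 0.167 + 0.171 + 0.123 = 0.461.
P(E ∩ S) = 0.128·0.167 + 0.1144·0.171 + 0.3252·0.123 = 0.021376 + 0.0195624 + 0.0399996 = 0.080938.
P(E | S) = 0.080938 / 0.461 = 0.175570…

P(E|S) ≈ 0.1756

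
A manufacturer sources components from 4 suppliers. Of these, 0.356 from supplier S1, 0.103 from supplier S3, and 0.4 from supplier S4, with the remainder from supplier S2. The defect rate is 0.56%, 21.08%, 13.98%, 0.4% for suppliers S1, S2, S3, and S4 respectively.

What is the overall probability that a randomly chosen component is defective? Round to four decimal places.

P(D) ≈ 0.0477

P(S2) = 1 − (0.356 + 0.103 + 0.4) = 0.141.
P(D) = P(D|S1)·P(S1) + P(D|S2)·P(S2) + P(D|S3)·P(S3) + P(D|S4)·P(S4)
      = 0.0056·0.356 + 0.2108·0.141 + 0.1398·0.103 + 0.004·0.4
      = 0.0019936 + 0.0297228 + 0.0143994 + 0.0016 = 0.0477158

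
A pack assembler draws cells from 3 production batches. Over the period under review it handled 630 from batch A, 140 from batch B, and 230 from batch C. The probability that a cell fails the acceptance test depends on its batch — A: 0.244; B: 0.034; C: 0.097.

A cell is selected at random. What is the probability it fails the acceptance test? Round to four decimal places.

P(F) ≈ 0.1808

Total: 630 + 140 + 230 = 1000.
P(A) = 630/1000 = 0.63. P(B) = 140/1000 = 0.14. P(C) = 230/1000 = 0.23.
P(F) = P(F|A)·P(A) + P(F|B)·P(B) + P(F|C)·P(C)
      = 0.244·0.63 + 0.034·0.14 + 0.097·0.23
      = 0.15372 + 0.00476 + 0.02231 = 0.18079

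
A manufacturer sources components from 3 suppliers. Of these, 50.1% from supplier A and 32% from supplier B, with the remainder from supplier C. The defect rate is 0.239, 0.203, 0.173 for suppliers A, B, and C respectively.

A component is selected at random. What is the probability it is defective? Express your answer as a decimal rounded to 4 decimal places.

P(C) = 1 − (0.501 + 0.32) = 0.179.
P(D) = P(D|A)·P(A) + P(D|B)·P(B) + P(D|C)·P(C)
      = 0.239·0.501 + 0.203·0.32 + 0.173·0.179
      = 0.119739 + 0.06496 + 0.030967 = 0.215666

P(D) ≈ 0.2157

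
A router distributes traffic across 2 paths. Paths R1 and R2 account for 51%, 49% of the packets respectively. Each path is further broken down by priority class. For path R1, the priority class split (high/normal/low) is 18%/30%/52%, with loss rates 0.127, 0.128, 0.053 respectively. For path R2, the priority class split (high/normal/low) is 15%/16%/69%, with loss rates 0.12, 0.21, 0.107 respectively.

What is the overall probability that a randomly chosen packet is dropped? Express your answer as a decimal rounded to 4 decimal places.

P(L|R1) = 0.18·0.127 + 0.3·0.128 + 0.52·0.053 = 0.02286 + 0.0384 + 0.02756 = 0.08882
P(L|R2) = 0.15·0.12 + 0.16·0.21 + 0.69·0.107 = 0.018 + 0.0336 + 0.07383 = 0.12543
Then overall,
P(L) = 0.51·0.08882 + 0.49·0.12543
      = 0.0452982 + 0.0614607 = 0.1067589

P(L) ≈ 0.1068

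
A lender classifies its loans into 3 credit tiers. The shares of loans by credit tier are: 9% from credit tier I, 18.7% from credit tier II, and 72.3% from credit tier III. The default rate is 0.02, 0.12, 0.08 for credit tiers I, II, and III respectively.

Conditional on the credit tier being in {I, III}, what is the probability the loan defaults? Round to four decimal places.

P(D|S) ≈ 0.0734

Let S = {I, III}.
P(S) = 0.09 + 0.723 = 0.813.
P(D ∩ S) = 0.02·0.09 + 0.08·0.723 = 0.0018 + 0.05784 = 0.05964.
P(D | S) = 0.05964 / 0.813 = 0.073358…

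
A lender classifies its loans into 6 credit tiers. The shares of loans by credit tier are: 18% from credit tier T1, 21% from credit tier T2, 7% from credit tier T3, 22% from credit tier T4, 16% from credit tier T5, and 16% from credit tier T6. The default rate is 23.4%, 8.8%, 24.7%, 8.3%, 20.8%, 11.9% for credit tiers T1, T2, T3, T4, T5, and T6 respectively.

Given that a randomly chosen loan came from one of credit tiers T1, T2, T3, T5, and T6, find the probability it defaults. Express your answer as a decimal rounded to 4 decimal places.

0.1669

Let S = {T1, T2, T3, T5, T6}.
P(S) = 0.18 + 0.21 + 0.07 + 0.16 + 0.16 = 0.78.
P(D ∩ S) = 0.234·0.18 + 0.088·0.21 + 0.247·0.07 + 0.208·0.16 + 0.119·0.16 = 0.04212 + 0.01848 + 0.01729 + 0.03328 + 0.01904 = 0.13021.
P(D | S) = 0.13021 / 0.78 = 0.166936…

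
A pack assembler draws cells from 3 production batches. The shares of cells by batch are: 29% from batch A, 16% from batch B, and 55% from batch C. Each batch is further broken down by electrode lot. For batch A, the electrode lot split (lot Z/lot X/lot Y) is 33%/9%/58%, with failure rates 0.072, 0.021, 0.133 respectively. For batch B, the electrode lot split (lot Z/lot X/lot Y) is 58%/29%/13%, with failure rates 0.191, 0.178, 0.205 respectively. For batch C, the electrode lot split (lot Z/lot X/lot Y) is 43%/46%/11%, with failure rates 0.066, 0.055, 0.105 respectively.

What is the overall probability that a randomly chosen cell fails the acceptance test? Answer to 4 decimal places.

P(F) ≈ 0.0959

P(F|A) = 0.33·0.072 + 0.09·0.021 + 0.58·0.133 = 0.02376 + 0.00189 + 0.07714 = 0.10279
P(F|B) = 0.58·0.191 + 0.29·0.178 + 0.13·0.205 = 0.11078 + 0.05162 + 0.02665 = 0.18905
P(F|C) = 0.43·0.066 + 0.46·0.055 + 0.11·0.105 = 0.02838 + 0.0253 + 0.01155 = 0.06523
Then overall,
P(F) = 0.29·0.10279 + 0.16·0.18905 + 0.55·0.06523
      = 0.0298091 + 0.030248 + 0.0358765 = 0.0959336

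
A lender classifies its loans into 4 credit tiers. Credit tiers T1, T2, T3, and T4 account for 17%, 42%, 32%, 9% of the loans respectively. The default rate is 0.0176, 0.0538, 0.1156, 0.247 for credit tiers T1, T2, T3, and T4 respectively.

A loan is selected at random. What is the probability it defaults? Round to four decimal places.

P(D) ≈ 0.0848

P(D) = P(D|T1)·P(T1) + P(D|T2)·P(T2) + P(D|T3)·P(T3) + P(D|T4)·P(T4)
      = 0.0176·0.17 + 0.0538·0.42 + 0.1156·0.32 + 0.247·0.09
      = 0.002992 + 0.022596 + 0.036992 + 0.02223 = 0.08481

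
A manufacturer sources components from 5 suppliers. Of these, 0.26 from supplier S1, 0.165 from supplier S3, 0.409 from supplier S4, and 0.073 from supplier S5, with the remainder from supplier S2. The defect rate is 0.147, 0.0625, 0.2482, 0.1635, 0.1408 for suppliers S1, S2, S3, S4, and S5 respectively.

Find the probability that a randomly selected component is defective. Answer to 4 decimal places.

P(D) ≈ 0.1621

P(S2) = 1 − (0.26 + 0.165 + 0.409 + 0.073) = 0.093.
P(D) = P(D|S1)·P(S1) + P(D|S2)·P(S2) + P(D|S3)·P(S3) + P(D|S4)·P(S4) + P(D|S5)·P(S5)
      = 0.147·0.26 + 0.0625·0.093 + 0.2482·0.165 + 0.1635·0.409 + 0.1408·0.073
      = 0.03822 + 0.0058125 + 0.040953 + 0.0668715 + 0.0102784 = 0.1621354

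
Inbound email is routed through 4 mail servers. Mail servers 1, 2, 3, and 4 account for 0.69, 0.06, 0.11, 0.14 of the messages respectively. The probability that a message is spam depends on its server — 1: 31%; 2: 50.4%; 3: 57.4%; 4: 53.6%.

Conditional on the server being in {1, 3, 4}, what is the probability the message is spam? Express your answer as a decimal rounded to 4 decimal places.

0.3746

Let J = {1, 3, 4}.
P(J) = 0.69 + 0.11 + 0.14 = 0.94.
P(S ∩ J) = 0.31·0.69 + 0.574·0.11 + 0.536·0.14 = 0.2139 + 0.06314 + 0.07504 = 0.35208.
P(S | J) = 0.35208 / 0.94 = 0.374553…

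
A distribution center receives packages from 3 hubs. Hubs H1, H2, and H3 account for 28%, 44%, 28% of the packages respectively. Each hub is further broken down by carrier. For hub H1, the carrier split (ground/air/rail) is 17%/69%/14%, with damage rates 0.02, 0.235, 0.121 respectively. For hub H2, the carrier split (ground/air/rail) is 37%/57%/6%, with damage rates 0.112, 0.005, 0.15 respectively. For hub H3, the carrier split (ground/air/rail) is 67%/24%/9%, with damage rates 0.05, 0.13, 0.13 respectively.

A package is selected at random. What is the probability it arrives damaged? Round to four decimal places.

P(D) ≈ 0.0959

P(D|H1) = 0.17·0.02 + 0.69·0.235 + 0.14·0.121 = 0.0034 + 0.16215 + 0.01694 = 0.18249
P(D|H2) = 0.37·0.112 + 0.57·0.005 + 0.06·0.15 = 0.04144 + 0.00285 + 0.009 = 0.05329
P(D|H3) = 0.67·0.05 + 0.24·0.13 + 0.09·0.13 = 0.0335 + 0.0312 + 0.0117 = 0.0764
By total probability over the outer partition,
P(D) = 0.28·0.18249 + 0.44·0.05329 + 0.28·0.0764
      = 0.0510972 + 0.0234476 + 0.021392 = 0.0959368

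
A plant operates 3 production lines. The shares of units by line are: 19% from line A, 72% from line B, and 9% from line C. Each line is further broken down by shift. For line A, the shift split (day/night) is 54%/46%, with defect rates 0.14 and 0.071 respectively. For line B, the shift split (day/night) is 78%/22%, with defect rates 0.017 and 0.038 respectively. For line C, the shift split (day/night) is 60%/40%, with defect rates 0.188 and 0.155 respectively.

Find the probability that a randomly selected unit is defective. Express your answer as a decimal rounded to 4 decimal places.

P(D|A) = 0.54·0.14 + 0.46·0.071 = 0.0756 + 0.03266 = 0.10826
P(D|B) = 0.78·0.017 + 0.22·0.038 = 0.01326 + 0.00836 = 0.02162
P(D|C) = 0.6·0.188 + 0.4·0.155 = 0.1128 + 0.062 = 0.1748
By total probability over the outer partition,
P(D) = 0.19·0.10826 + 0.72·0.02162 + 0.09·0.1748
      = 0.0205694 + 0.0155664 + 0.015732 = 0.0518678

P(D) ≈ 0.0519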